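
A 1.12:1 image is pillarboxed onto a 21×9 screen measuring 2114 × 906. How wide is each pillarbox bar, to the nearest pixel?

550 px

1.12:1 is narrower than 21×9, so it spans the full height.
That makes the image 1014.72 px wide (906 × 1.120).
2114 − 1014.72 = 1099.28 px of bars (549.64 each).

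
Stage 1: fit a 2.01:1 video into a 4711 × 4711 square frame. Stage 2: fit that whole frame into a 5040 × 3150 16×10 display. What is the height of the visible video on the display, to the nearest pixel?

First fit — 2.01:1 into 4711×4711 spans the width: 4711.00 × 2343.78.
Second fit — the square canvas into 5040×3150 spans the height: 3150.00 × 3150.00 (×0.6686 from 4711×4711).
Applying the same ×0.6686: 2343.78 → 1567.16.

1567 px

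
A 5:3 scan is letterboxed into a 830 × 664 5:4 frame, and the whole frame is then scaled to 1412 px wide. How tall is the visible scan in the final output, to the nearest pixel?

Fitted into 830×664, the scan spans the width; its height is 830 × 3/5 ≈ 498.00 px.
Scaling 830 → 1412 is ×1.7012, so the height becomes 498.00 × 1.7012 ≈ 847.20 px.

847 px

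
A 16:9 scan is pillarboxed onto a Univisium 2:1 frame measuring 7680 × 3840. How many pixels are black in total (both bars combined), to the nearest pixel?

3276800 pixels

16:9 is narrower than Univisium 2:1, so it spans the full height.
Content width = 3840 × 16/9 ≈ 6826.6667 px.
Leftover width: 7680 − 6826.6667 = 853.3333 px.
That's 853.3333 × 3840 ≈ 3276800 black pixels.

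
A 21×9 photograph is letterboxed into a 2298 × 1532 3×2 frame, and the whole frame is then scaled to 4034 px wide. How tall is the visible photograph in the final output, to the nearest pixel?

At 2298×1532 the photograph is width-limited, so height = 2298 × 9/21 ≈ 984.86 px.
Scaling 2298 → 4034 is ×1.7554, so the height becomes 984.86 × 1.7554 ≈ 1728.86 px.

1729 px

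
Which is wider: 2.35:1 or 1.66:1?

2.35:1

2.35 and 1.66; 2.35 > 1.66.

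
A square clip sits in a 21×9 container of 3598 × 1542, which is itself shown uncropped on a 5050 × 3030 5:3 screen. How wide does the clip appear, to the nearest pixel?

2164 px

First fit — square into 3598×1542 spans the height: 1542.00 × 1542.00.
21×9 in 5050×3030: fills the width, so the intermediate becomes 5050.00 × 2164.29 — a scale of ×1.4036.
The clip scales with it: width 1542.00 × 1.4036 ≈ 2164.29.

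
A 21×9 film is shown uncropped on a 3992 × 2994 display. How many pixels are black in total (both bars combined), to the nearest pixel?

Since 2.333 > 1.333, the film is width-limited.
The film is 3992 × 9/21 ≈ 1710.8571 px tall.
Leftover height: 2994 − 1710.8571 = 1283.1429 px.
That's 1283.1429 × 3992 ≈ 5122306 black pixels.

5122306 pixels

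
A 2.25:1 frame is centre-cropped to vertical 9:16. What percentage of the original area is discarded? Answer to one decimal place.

75.0%

Going from 2.25:1 to vertical 9:16 means cutting width while keeping height.
Area ratio = (0.562)/(2.250) = 25.00%; the remaining 75.00% is cropped out.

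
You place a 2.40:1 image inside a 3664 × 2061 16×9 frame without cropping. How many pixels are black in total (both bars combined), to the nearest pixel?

1957797 pixels

2.40:1 is wider than 16×9, so it spans the full width.
That makes the image 1526.6667 px tall (3664 / 2.400).
2061 − 1526.6667 = 534.3333 px of bars.
Across the 3664-px span: 534.3333 × 3664 ≈ 1957797 px.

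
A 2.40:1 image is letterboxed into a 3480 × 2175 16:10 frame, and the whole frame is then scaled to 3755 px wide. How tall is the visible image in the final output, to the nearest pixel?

In the 3480×2175 frame the image fills the width: height = 3480 / 2.400 ≈ 1450.00 px.
Scaling 3480 → 3755 is ×1.0790, so the height becomes 1450.00 × 1.0790 ≈ 1564.58 px.

1565 px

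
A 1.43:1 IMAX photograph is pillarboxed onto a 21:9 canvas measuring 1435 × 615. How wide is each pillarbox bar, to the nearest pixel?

Since 1.430 < 2.333, the photograph is height-limited.
The photograph is 615 × 1.430 ≈ 879.45 px wide.
Black = 1435 − 879.45 = 555.55 px, or 277.77 per bar.

278 px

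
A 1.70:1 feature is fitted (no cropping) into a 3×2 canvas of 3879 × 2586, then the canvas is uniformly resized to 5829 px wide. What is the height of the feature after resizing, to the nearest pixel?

3429 px

In the 3879×2586 frame the feature fills the width: height = 3879 / 1.700 ≈ 2281.76 px.
Scaling 3879 → 5829 is ×1.5027, so the height becomes 2281.76 × 1.5027 ≈ 3428.82 px.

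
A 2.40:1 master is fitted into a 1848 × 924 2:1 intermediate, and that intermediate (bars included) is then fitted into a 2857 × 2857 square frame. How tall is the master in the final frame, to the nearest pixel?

1190 px

First fit — 2.40:1 into 1848×924 spans the width: 1848.00 × 770.00.
2:1 in 2857×2857: fills the width, so the intermediate becomes 2857.00 × 1428.50 — a scale of ×1.5460.
Applying the same ×1.5460: 770.00 → 1190.42.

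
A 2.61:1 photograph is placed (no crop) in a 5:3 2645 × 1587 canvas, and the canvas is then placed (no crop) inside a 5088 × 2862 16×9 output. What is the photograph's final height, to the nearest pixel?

1828 px

Inside the 2645×1587 canvas the photograph is width-limited at 2645.00 × 1013.41.
5:3 in 5088×2862: fills the height, so the intermediate becomes 4770.00 × 2862.00 — a scale of ×1.8034.
Applying the same ×1.8034: 1013.41 → 1827.59.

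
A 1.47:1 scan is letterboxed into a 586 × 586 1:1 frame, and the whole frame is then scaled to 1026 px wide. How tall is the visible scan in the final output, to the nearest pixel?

Fitted into 586×586, the scan spans the width; its height is 586 / 1.470 ≈ 398.64 px.
The frame scales by 1026/586 = 1.7509; 398.64 × 1.7509 ≈ 697.96 px.

698 px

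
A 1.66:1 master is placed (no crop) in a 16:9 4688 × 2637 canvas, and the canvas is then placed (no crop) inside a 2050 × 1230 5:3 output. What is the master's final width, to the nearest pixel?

1914 px

Inside the 4688×2637 canvas the master is height-limited at 4377.42 × 2637.00.
The 16:9 canvas is width-limited in 2050×1230, giving 2050.00 × 1153.12; scale factor 0.4373.
The master scales with it: width 4377.42 × 0.4373 ≈ 1914.19.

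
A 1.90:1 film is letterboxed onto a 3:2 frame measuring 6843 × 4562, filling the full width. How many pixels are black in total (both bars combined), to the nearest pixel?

That makes the image 3601.5789 px tall (6843 / 1.900).
Black = 4562 − 3601.5789 = 960.4211 px.
Across the 6843-px span: 960.4211 × 6843 ≈ 6572161 px.

6572161 pixels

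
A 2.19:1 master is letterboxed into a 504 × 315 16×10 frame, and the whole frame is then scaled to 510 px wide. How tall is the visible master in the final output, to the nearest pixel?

233 px

Fitted into 504×315, the master spans the width; its height is 504 / 2.190 ≈ 230.14 px.
Resizing to 510 px wide multiplies everything by 1.0119: 230.14 → 232.88 px.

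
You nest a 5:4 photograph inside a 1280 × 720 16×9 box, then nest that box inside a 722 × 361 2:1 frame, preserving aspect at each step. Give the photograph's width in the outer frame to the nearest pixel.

First fit — 5:4 into 1280×720 spans the height: 900.00 × 720.00.
16×9 in 722×361: fills the height, so the intermediate becomes 641.78 × 361.00 — a scale of ×0.5014.
The photograph scales with it: width 900.00 × 0.5014 ≈ 451.25.

451 px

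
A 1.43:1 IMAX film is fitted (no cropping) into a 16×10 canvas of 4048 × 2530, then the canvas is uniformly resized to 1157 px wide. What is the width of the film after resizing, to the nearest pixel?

At 4048×2530 the film is height-limited, so width = 2530 × 1.430 ≈ 3617.90 px.
Resizing to 1157 px wide multiplies everything by 0.2858: 3617.90 → 1034.07 px.

1034 px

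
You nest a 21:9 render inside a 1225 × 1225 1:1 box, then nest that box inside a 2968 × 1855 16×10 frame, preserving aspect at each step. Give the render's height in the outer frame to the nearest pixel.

First fit — 21:9 into 1225×1225 spans the width: 1225.00 × 525.00.
The 1:1 canvas is height-limited in 2968×1855, giving 1855.00 × 1855.00; scale factor 1.5143.
Applying the same ×1.5143: 525.00 → 795.00.

795 px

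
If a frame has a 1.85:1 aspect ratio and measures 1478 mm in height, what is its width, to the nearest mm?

At 1.85:1, 1478 × 1.850 ≈ 2734.30.

2734 mm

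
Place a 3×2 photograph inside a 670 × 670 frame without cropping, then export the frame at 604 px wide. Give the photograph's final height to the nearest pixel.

Fitted into 670×670, the photograph spans the width; its height is 670 × 2/3 ≈ 446.67 px.
Resizing to 604 px wide multiplies everything by 0.9015: 446.67 → 402.67 px.

403 px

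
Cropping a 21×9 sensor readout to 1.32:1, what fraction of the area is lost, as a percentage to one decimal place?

1.32:1 is narrower than 21×9, so the crop keeps the full height and trims the width.
Fraction kept = (1.320)/(2.333) ≈ 56.57%, so 43.43% is lost.

43.4%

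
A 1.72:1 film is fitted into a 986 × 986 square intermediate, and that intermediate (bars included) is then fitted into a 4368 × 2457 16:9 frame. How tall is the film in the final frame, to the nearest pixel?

First fit — 1.72:1 into 986×986 spans the width: 986.00 × 573.26.
The square canvas is height-limited in 4368×2457, giving 2457.00 × 2457.00; scale factor 2.4919.
The film scales with it: height 573.26 × 2.4919 ≈ 1428.49.

1428 px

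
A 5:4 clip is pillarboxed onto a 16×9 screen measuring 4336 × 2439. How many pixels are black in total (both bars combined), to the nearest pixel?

Since 1.250 < 1.778, the clip is height-limited.
Content width = 2439 × 5/4 ≈ 3048.7500 px.
Black = 4336 − 3048.7500 = 1287.2500 px.
Across the 2439-px span: 1287.2500 × 2439 ≈ 3139603 px.

3139603 pixels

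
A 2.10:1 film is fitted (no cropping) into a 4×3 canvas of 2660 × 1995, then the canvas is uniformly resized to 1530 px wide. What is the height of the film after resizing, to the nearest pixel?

Fitted into 2660×1995, the film spans the width; its height is 2660 / 2.100 ≈ 1266.67 px.
The frame scales by 1530/2660 = 0.5752; 1266.67 × 0.5752 ≈ 728.57 px.

729 px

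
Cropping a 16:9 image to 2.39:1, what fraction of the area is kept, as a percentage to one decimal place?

2.39:1 is wider than 16:9, so the crop keeps the full width and trims the height.
Fraction kept = (1.778)/(2.390) ≈ 74.38%.

74.4%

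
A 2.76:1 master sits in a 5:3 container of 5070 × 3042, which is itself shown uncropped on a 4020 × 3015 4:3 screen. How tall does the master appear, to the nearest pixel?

1457 px

2.76:1 in 5070×3042: fills the width, so the master is 5070.00 × 1836.96.
5:3 in 4020×3015: fills the width, so the intermediate becomes 4020.00 × 2412.00 — a scale of ×0.7929.
The master scales with it: height 1836.96 × 0.7929 ≈ 1456.52.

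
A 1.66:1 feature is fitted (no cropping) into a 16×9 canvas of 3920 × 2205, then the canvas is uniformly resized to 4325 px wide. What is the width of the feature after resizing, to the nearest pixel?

4038 px

In the 3920×2205 frame the feature fills the height: width = 2205 × 1.660 ≈ 3660.30 px.
The frame scales by 4325/3920 = 1.1033; 3660.30 × 1.1033 ≈ 4038.47 px.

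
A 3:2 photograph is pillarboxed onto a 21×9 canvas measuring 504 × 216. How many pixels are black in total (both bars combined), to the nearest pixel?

38880 pixels

3:2 is narrower than 21×9, so it spans the full height.
The photograph is 216 × 3/2 ≈ 324.0000 px wide.
Black = 504 − 324.0000 = 180.0000 px.
That's 180.0000 × 216 ≈ 38880 black pixels.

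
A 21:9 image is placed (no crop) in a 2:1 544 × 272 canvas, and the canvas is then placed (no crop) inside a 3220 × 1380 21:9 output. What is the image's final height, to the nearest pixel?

1183 px

21:9 in 544×272: fills the width, so the image is 544.00 × 233.14.
Second fit — the 2:1 canvas into 3220×1380 spans the height: 2760.00 × 1380.00 (×5.0735 from 544×272).
Applying the same ×5.0735: 233.14 → 1182.86.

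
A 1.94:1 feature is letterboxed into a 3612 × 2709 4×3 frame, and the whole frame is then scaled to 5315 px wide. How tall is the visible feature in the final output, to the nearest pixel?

In the 3612×2709 frame the feature fills the width: height = 3612 / 1.940 ≈ 1861.86 px.
The frame scales by 5315/3612 = 1.4715; 1861.86 × 1.4715 ≈ 2739.69 px.

2740 px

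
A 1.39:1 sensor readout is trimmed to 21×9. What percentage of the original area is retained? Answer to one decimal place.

The width stays; only height is cut (since 21×9 is wider than 1.39:1).
Area ratio = (1.390)/(2.333) = 59.57% retained.

59.6%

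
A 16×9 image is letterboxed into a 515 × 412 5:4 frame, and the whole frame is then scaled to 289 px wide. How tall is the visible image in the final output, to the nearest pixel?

Fitted into 515×412, the image spans the width; its height is 515 × 9/16 ≈ 289.69 px.
Scaling 515 → 289 is ×0.5612, so the height becomes 289.69 × 0.5612 ≈ 162.56 px.

163 px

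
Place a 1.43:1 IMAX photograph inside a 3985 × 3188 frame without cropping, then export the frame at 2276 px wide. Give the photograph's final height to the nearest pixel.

1592 px

At 3985×3188 the photograph is width-limited, so height = 3985 / 1.430 ≈ 2786.71 px.
Resizing to 2276 px wide multiplies everything by 0.5711: 2786.71 → 1591.61 px.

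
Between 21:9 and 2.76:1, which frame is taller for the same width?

21:9

21:9 = 2.333 and 2.76; 2.76 > 2.333. The smaller width-to-height ratio is the taller frame.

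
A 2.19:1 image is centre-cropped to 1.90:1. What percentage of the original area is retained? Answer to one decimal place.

The height stays; only width is cut (since 1.90:1 is narrower than 2.19:1).
Fraction kept = (1.900)/(2.190) ≈ 86.76%.

86.8%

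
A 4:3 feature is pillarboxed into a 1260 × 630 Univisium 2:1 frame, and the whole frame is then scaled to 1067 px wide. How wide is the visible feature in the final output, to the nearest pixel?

711 px

Fitted into 1260×630, the feature spans the height; its width is 630 × 4/3 ≈ 840.00 px.
The frame scales by 1067/1260 = 0.8468; 840.00 × 0.8468 ≈ 711.33 px.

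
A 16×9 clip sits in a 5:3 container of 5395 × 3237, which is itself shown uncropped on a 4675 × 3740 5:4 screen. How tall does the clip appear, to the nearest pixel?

2630 px

Inside the 5395×3237 canvas the clip is width-limited at 5395.00 × 3034.69.
5:3 in 4675×3740: fills the width, so the intermediate becomes 4675.00 × 2805.00 — a scale of ×0.8665.
Applying the same ×0.8665: 3034.69 → 2629.69.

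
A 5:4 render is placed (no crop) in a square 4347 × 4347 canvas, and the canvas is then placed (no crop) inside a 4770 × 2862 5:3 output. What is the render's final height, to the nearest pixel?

Inside the 4347×4347 canvas the render is width-limited at 4347.00 × 3477.60.
Second fit — the square canvas into 4770×2862 spans the height: 2862.00 × 2862.00 (×0.6584 from 4347×4347).
The render scales with it: height 3477.60 × 0.6584 ≈ 2289.60.

2290 px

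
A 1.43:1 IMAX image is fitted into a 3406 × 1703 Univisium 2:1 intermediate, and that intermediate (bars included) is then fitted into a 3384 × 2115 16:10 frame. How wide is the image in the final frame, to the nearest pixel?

Inside the 3406×1703 canvas the image is height-limited at 2435.29 × 1703.00.
Univisium 2:1 in 3384×2115: fills the width, so the intermediate becomes 3384.00 × 1692.00 — a scale of ×0.9935.
Applying the same ×0.9935: 2435.29 → 2419.56.

2420 px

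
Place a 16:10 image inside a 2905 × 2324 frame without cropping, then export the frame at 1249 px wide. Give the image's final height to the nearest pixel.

781 px

In the 2905×2324 frame the image fills the width: height = 2905 × 10/16 ≈ 1815.62 px.
The frame scales by 1249/2905 = 0.4299; 1815.62 × 0.4299 ≈ 780.62 px.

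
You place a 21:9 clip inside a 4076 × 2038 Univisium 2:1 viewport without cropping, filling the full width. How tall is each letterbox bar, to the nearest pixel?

That makes the image 1746.86 px tall (4076 × 9/21).
Leftover height: 2038 − 1746.86 = 291.14 px → 145.57 each side.

146 px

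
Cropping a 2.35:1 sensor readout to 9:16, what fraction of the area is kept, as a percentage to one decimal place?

23.9%

Going from 2.35:1 to 9:16 means cutting width while keeping height.
(0.562)/(2.350) ≈ 0.239 of the area survives.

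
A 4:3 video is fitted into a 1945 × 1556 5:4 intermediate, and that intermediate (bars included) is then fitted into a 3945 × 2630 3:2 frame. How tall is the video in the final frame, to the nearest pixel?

4:3 in 1945×1556: fills the width, so the video is 1945.00 × 1458.75.
The 5:4 canvas is height-limited in 3945×2630, giving 3287.50 × 2630.00; scale factor 1.6902.
Applying the same ×1.6902: 1458.75 → 2465.62.

2466 px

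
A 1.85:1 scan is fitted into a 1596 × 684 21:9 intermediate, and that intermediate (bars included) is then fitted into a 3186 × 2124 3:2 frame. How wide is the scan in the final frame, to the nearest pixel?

Inside the 1596×684 canvas the scan is height-limited at 1265.40 × 684.00.
The 21:9 canvas is width-limited in 3186×2124, giving 3186.00 × 1365.43; scale factor 1.9962.
So the scan's width is 1265.40 × 1.9962 ≈ 2526.04.

2526 px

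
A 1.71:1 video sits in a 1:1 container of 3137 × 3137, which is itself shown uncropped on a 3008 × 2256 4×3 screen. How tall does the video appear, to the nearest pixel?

1319 px

First fit — 1.71:1 into 3137×3137 spans the width: 3137.00 × 1834.50.
The 1:1 canvas is height-limited in 3008×2256, giving 2256.00 × 2256.00; scale factor 0.7192.
The video scales with it: height 1834.50 × 0.7192 ≈ 1319.30.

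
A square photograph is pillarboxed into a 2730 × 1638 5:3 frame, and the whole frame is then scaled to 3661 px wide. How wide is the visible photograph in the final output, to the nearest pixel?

At 2730×1638 the photograph is height-limited, so width = 1638 × 1/1 ≈ 1638.00 px.
Resizing to 3661 px wide multiplies everything by 1.3410: 1638.00 → 2196.60 px.

2197 px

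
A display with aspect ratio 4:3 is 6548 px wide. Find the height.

At 4:3, 6548 / 4 × 3 ≈ 4911.

4911 px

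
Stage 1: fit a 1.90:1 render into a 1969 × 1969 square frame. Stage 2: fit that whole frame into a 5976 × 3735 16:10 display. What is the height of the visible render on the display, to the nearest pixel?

1966 px

First fit — 1.90:1 into 1969×1969 spans the width: 1969.00 × 1036.32.
Second fit — the square canvas into 5976×3735 spans the height: 3735.00 × 3735.00 (×1.8969 from 1969×1969).
So the render's height is 1036.32 × 1.8969 ≈ 1965.79.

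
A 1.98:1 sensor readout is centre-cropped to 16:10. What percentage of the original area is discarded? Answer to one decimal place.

The height stays; only width is cut (since 16:10 is narrower than 1.98:1).
(1.600)/(1.980) ≈ 0.808 of the area survives, leaving 19.19% discarded.

19.2%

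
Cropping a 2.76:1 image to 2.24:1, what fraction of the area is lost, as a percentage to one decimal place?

Going from 2.76:1 to 2.24:1 means cutting width while keeping height.
Area ratio = (2.240)/(2.760) = 81.16%; the remaining 18.84% is cropped out.

18.8%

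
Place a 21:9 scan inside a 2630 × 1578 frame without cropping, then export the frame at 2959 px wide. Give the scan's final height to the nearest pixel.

1268 px

In the 2630×1578 frame the scan fills the width: height = 2630 × 9/21 ≈ 1127.14 px.
Resizing to 2959 px wide multiplies everything by 1.1251: 1127.14 → 1268.14 px.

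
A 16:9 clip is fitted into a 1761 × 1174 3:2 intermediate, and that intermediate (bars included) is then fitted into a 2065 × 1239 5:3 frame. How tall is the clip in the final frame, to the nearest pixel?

1045 px

16:9 in 1761×1174: fills the width, so the clip is 1761.00 × 990.56.
3:2 in 2065×1239: fills the height, so the intermediate becomes 1858.50 × 1239.00 — a scale of ×1.0554.
So the clip's height is 990.56 × 1.0554 ≈ 1045.41.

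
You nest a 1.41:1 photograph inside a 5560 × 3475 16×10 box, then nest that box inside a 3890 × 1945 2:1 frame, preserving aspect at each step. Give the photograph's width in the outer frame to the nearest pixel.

1.41:1 in 5560×3475: fills the height, so the photograph is 4899.75 × 3475.00.
The 16×10 canvas is height-limited in 3890×1945, giving 3112.00 × 1945.00; scale factor 0.5597.
The photograph scales with it: width 4899.75 × 0.5597 ≈ 2742.45.

2742 px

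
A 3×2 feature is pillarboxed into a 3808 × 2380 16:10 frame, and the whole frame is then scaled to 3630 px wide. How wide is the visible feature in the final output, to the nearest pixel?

In the 3808×2380 frame the feature fills the height: width = 2380 × 3/2 ≈ 3570.00 px.
Resizing to 3630 px wide multiplies everything by 0.9533: 3570.00 → 3403.12 px.

3403 px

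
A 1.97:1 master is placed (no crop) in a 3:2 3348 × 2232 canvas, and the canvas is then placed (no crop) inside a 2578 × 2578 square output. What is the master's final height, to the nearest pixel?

1.97:1 in 3348×2232: fills the width, so the master is 3348.00 × 1699.49.
Second fit — the 3:2 canvas into 2578×2578 spans the width: 2578.00 × 1718.67 (×0.7700 from 3348×2232).
The master scales with it: height 1699.49 × 0.7700 ≈ 1308.63.

1309 px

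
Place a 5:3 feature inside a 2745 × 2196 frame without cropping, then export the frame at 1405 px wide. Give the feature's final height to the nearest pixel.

At 2745×2196 the feature is width-limited, so height = 2745 × 3/5 ≈ 1647.00 px.
Resizing to 1405 px wide multiplies everything by 0.5118: 1647.00 → 843.00 px.

843 px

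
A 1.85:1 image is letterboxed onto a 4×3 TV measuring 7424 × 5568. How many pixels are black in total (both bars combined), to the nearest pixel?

11544521 pixels

1.85:1 is wider than 4×3, so it spans the full width.
That makes the image 4012.9730 px tall (7424 / 1.850).
Black = 5568 − 4012.9730 = 1555.0270 px.
Across the 7424-px span: 1555.0270 × 7424 ≈ 11544521 px.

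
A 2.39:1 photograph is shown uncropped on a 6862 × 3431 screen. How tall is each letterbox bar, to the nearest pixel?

2.39:1 is wider than 2:1, so it spans the full width.
That makes the image 2871.13 px tall (6862 / 2.390).
3431 − 2871.13 = 559.87 px of bars (279.94 each).

280 px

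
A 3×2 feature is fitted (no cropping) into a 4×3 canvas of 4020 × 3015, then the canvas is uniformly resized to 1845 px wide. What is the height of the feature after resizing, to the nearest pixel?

In the 4020×3015 frame the feature fills the width: height = 4020 × 2/3 ≈ 2680.00 px.
Scaling 4020 → 1845 is ×0.4590, so the height becomes 2680.00 × 0.4590 ≈ 1230.00 px.

1230 px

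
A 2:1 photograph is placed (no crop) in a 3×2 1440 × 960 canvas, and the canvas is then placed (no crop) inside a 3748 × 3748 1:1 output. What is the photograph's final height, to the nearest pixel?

1874 px

2:1 in 1440×960: fills the width, so the photograph is 1440.00 × 720.00.
Second fit — the 3×2 canvas into 3748×3748 spans the width: 3748.00 × 2498.67 (×2.6028 from 1440×960).
Applying the same ×2.6028: 720.00 → 1874.00.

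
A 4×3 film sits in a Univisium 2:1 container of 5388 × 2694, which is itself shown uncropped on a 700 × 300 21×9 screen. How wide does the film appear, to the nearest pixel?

Inside the 5388×2694 canvas the film is height-limited at 3592.00 × 2694.00.
Univisium 2:1 in 700×300: fills the height, so the intermediate becomes 600.00 × 300.00 — a scale of ×0.1114.
So the film's width is 3592.00 × 0.1114 ≈ 400.00.

400 px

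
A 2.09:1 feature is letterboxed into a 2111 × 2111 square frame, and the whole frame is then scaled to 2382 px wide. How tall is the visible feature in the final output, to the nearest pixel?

1140 px

In the 2111×2111 frame the feature fills the width: height = 2111 / 2.090 ≈ 1010.05 px.
Resizing to 2382 px wide multiplies everything by 1.1284: 1010.05 → 1139.71 px.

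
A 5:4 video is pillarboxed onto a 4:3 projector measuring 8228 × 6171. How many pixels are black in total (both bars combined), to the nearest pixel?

3173437 pixels

5:4 is narrower than 4:3, so it spans the full height.
Content width = 6171 × 5/4 ≈ 7713.7500 px.
Black = 8228 − 7713.7500 = 514.2500 px.
That's 514.2500 × 6171 ≈ 3173437 black pixels.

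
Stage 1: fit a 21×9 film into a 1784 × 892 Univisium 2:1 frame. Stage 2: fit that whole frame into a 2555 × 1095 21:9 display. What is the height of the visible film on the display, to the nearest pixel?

Inside the 1784×892 canvas the film is width-limited at 1784.00 × 764.57.
Univisium 2:1 in 2555×1095: fills the height, so the intermediate becomes 2190.00 × 1095.00 — a scale of ×1.2276.
Applying the same ×1.2276: 764.57 → 938.57.

939 px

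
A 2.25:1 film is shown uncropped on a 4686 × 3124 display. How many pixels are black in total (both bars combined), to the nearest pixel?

4879688 pixels

2.25:1 (2.250) > 3:2 (1.500), so the film fills the width.
The film is 4686 / 2.250 ≈ 2082.6667 px tall.
Black = 3124 − 2082.6667 = 1041.3333 px.
That's 1041.3333 × 4686 ≈ 4879688 black pixels.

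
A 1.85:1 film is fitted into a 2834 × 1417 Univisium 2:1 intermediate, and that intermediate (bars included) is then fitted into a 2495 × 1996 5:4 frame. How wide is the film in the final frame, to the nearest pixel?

1.85:1 in 2834×1417: fills the height, so the film is 2621.45 × 1417.00.
Univisium 2:1 in 2495×1996: fills the width, so the intermediate becomes 2495.00 × 1247.50 — a scale of ×0.8804.
So the film's width is 2621.45 × 0.8804 ≈ 2307.88.

2308 px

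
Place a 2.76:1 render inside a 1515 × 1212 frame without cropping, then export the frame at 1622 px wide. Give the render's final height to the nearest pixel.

At 1515×1212 the render is width-limited, so height = 1515 / 2.760 ≈ 548.91 px.
The frame scales by 1622/1515 = 1.0706; 548.91 × 1.0706 ≈ 587.68 px.

588 px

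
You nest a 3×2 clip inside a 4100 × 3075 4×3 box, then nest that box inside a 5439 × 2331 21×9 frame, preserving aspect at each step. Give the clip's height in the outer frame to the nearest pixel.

First fit — 3×2 into 4100×3075 spans the width: 4100.00 × 2733.33.
Second fit — the 4×3 canvas into 5439×2331 spans the height: 3108.00 × 2331.00 (×0.7580 from 4100×3075).
So the clip's height is 2733.33 × 0.7580 ≈ 2072.00.

2072 px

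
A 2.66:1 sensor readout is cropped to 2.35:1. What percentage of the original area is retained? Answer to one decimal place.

The height stays; only width is cut (since 2.35:1 is narrower than 2.66:1).
Fraction kept = (2.350)/(2.660) ≈ 88.35%.

88.3%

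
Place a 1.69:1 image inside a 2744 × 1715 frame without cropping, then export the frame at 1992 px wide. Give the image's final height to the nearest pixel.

At 2744×1715 the image is width-limited, so height = 2744 / 1.690 ≈ 1623.67 px.
The frame scales by 1992/2744 = 0.7259; 1623.67 × 0.7259 ≈ 1178.70 px.

1179 px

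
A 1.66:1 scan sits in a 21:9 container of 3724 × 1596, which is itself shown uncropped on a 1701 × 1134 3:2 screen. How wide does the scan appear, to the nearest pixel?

1210 px

Inside the 3724×1596 canvas the scan is height-limited at 2649.36 × 1596.00.
21:9 in 1701×1134: fills the width, so the intermediate becomes 1701.00 × 729.00 — a scale of ×0.4568.
The scan scales with it: width 2649.36 × 0.4568 ≈ 1210.14.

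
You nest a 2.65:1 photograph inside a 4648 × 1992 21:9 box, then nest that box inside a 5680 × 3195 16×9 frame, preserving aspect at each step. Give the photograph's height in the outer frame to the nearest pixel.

2143 px

Inside the 4648×1992 canvas the photograph is width-limited at 4648.00 × 1753.96.
Second fit — the 21:9 canvas into 5680×3195 spans the width: 5680.00 × 2434.29 (×1.2220 from 4648×1992).
The photograph scales with it: height 1753.96 × 1.2220 ≈ 2143.40.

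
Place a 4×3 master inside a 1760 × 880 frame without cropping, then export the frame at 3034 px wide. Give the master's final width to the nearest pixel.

At 1760×880 the master is height-limited, so width = 880 × 4/3 ≈ 1173.33 px.
The frame scales by 3034/1760 = 1.7239; 1173.33 × 1.7239 ≈ 2022.67 px.

2023 px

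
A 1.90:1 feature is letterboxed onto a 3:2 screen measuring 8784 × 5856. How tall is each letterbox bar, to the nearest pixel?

Since 1.900 > 1.500, the feature is width-limited.
The feature is 8784 / 1.900 ≈ 4623.16 px tall.
Leftover height: 5856 − 4623.16 = 1232.84 px → 616.42 each side.

616 px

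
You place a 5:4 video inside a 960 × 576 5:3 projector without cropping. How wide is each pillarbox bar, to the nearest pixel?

120 px

5:4 is narrower than 5:3, so it spans the full height.
Content width = 576 × 5/4 ≈ 720.00 px.
960 − 720.00 = 240.00 px of bars (120.00 each).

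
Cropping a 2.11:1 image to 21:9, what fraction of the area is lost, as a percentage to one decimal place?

Going from 2.11:1 to 21:9 means cutting height while keeping width.
(2.110)/(2.333) ≈ 0.904 of the area survives, leaving 9.57% discarded.

9.6%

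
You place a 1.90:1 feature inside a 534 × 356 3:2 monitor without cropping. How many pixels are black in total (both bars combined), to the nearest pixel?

40022 pixels

1.90:1 (1.900) > 3:2 (1.500), so the feature fills the width.
That makes the image 281.0526 px tall (534 / 1.900).
Black = 356 − 281.0526 = 74.9474 px.
Bar area = 74.9474 × 534 ≈ 40022 px.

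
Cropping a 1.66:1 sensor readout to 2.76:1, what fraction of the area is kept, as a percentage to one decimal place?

60.1%

The width stays; only height is cut (since 2.76:1 is wider than 1.66:1).
Area ratio = (1.660)/(2.760) = 60.14% retained.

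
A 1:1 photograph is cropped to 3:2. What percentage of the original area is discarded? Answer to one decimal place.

33.3%

Going from 1:1 to 3:2 means cutting height while keeping width.
Area ratio = (1.000)/(1.500) = 66.67%; the remaining 33.33% is cropped out.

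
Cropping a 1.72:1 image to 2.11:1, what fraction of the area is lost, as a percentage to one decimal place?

Going from 1.72:1 to 2.11:1 means cutting height while keeping width.
Fraction kept = (1.720)/(2.110) ≈ 81.52%, so 18.48% is lost.

18.5%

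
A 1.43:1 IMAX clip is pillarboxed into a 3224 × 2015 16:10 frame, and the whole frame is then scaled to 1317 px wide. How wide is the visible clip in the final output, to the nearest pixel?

1177 px

Fitted into 3224×2015, the clip spans the height; its width is 2015 × 1.430 ≈ 2881.45 px.
The frame scales by 1317/3224 = 0.4085; 2881.45 × 0.4085 ≈ 1177.07 px.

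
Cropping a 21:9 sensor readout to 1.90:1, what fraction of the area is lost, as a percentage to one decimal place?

Going from 21:9 to 1.90:1 means cutting width while keeping height.
Fraction kept = (1.900)/(2.333) ≈ 81.43%, so 18.57% is lost.

18.6%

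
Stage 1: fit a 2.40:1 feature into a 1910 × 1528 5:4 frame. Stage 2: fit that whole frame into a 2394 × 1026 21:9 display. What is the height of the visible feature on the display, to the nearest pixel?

2.40:1 in 1910×1528: fills the width, so the feature is 1910.00 × 795.83.
Second fit — the 5:4 canvas into 2394×1026 spans the height: 1282.50 × 1026.00 (×0.6715 from 1910×1528).
Applying the same ×0.6715: 795.83 → 534.38.

534 px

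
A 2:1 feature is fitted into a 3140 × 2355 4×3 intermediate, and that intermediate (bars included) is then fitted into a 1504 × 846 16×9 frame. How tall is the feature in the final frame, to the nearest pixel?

564 px

First fit — 2:1 into 3140×2355 spans the width: 3140.00 × 1570.00.
Second fit — the 4×3 canvas into 1504×846 spans the height: 1128.00 × 846.00 (×0.3592 from 3140×2355).
The feature scales with it: height 1570.00 × 0.3592 ≈ 564.00.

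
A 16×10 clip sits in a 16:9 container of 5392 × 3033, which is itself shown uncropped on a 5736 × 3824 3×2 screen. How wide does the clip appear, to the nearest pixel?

16×10 in 5392×3033: fills the height, so the clip is 4852.80 × 3033.00.
Second fit — the 16:9 canvas into 5736×3824 spans the width: 5736.00 × 3226.50 (×1.0638 from 5392×3033).
So the clip's width is 4852.80 × 1.0638 ≈ 5162.40.

5162 px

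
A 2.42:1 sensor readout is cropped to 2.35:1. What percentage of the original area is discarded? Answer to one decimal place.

2.9%

2.35:1 is narrower than 2.42:1, so the crop keeps the full height and trims the width.
(2.350)/(2.420) ≈ 0.971 of the area survives, leaving 2.89% discarded.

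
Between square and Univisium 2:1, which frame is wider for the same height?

square = 1 and Univisium 2:1 = 2; 2 > 1.

Univisium 2:1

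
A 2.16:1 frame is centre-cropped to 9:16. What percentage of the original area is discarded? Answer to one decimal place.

9:16 is narrower than 2.16:1, so the crop keeps the full height and trims the width.
(0.562)/(2.160) ≈ 0.260 of the area survives, leaving 73.96% discarded.

74.0%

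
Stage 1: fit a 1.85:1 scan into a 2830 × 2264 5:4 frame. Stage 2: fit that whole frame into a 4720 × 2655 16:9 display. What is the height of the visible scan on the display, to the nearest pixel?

First fit — 1.85:1 into 2830×2264 spans the width: 2830.00 × 1529.73.
The 5:4 canvas is height-limited in 4720×2655, giving 3318.75 × 2655.00; scale factor 1.1727.
Applying the same ×1.1727: 1529.73 → 1793.92.

1794 px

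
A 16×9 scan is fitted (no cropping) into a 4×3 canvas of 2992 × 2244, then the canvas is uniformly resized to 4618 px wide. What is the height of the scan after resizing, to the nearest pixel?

Fitted into 2992×2244, the scan spans the width; its height is 2992 × 9/16 ≈ 1683.00 px.
Resizing to 4618 px wide multiplies everything by 1.5434: 1683.00 → 2597.62 px.

2598 px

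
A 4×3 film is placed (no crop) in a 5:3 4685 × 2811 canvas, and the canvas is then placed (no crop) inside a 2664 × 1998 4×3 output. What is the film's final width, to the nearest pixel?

4×3 in 4685×2811: fills the height, so the film is 3748.00 × 2811.00.
The 5:3 canvas is width-limited in 2664×1998, giving 2664.00 × 1598.40; scale factor 0.5686.
The film scales with it: width 3748.00 × 0.5686 ≈ 2131.20.

2131 px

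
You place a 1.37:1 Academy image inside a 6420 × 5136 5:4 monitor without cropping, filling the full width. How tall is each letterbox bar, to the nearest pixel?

That makes the image 4686.13 px tall (6420 / 1.370).
Black = 5136 − 4686.13 = 449.87 px, or 224.93 per bar.

225 px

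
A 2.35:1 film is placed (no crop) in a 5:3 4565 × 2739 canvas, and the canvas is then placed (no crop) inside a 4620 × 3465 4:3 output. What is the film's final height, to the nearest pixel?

2.35:1 in 4565×2739: fills the width, so the film is 4565.00 × 1942.55.
5:3 in 4620×3465: fills the width, so the intermediate becomes 4620.00 × 2772.00 — a scale of ×1.0120.
So the film's height is 1942.55 × 1.0120 ≈ 1965.96.

1966 px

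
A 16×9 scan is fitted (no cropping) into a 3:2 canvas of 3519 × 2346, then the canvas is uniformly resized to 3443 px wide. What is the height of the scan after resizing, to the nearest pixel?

1937 px

In the 3519×2346 frame the scan fills the width: height = 3519 × 9/16 ≈ 1979.44 px.
Scaling 3519 → 3443 is ×0.9784, so the height becomes 1979.44 × 0.9784 ≈ 1936.69 px.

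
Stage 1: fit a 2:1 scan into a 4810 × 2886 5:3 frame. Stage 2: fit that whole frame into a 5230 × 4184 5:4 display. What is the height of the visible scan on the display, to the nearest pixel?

2615 px

2:1 in 4810×2886: fills the width, so the scan is 4810.00 × 2405.00.
5:3 in 5230×4184: fills the width, so the intermediate becomes 5230.00 × 3138.00 — a scale of ×1.0873.
The scan scales with it: height 2405.00 × 1.0873 ≈ 2615.00.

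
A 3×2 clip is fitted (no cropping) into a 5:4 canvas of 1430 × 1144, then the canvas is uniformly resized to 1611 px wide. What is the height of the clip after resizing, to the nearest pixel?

1074 px

At 1430×1144 the clip is width-limited, so height = 1430 × 2/3 ≈ 953.33 px.
Resizing to 1611 px wide multiplies everything by 1.1266: 953.33 → 1074.00 px.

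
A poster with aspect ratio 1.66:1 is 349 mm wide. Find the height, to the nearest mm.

Height = 349 / 1.660 = 210.24.

210 mm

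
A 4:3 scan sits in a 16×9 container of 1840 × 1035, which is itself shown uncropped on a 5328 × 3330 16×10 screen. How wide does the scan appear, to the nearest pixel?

3996 px

Inside the 1840×1035 canvas the scan is height-limited at 1380.00 × 1035.00.
16×9 in 5328×3330: fills the width, so the intermediate becomes 5328.00 × 2997.00 — a scale of ×2.8957.
The scan scales with it: width 1380.00 × 2.8957 ≈ 3996.00.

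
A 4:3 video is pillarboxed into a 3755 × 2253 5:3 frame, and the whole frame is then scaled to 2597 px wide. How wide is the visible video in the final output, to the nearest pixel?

Fitted into 3755×2253, the video spans the height; its width is 2253 × 4/3 ≈ 3004.00 px.
Resizing to 2597 px wide multiplies everything by 0.6916: 3004.00 → 2077.60 px.

2078 px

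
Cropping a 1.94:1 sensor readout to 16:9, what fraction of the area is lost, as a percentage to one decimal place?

8.4%

Going from 1.94:1 to 16:9 means cutting width while keeping height.
(1.778)/(1.940) ≈ 0.916 of the area survives, leaving 8.36% discarded.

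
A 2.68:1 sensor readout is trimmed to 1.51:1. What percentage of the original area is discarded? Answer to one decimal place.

43.7%

The height stays; only width is cut (since 1.51:1 is narrower than 2.68:1).
(1.510)/(2.680) ≈ 0.563 of the area survives, leaving 43.66% discarded.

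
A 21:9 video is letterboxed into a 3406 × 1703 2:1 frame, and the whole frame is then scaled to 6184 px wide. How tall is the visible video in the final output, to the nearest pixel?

2650 px

Fitted into 3406×1703, the video spans the width; its height is 3406 × 9/21 ≈ 1459.71 px.
The frame scales by 6184/3406 = 1.8156; 1459.71 × 1.8156 ≈ 2650.29 px.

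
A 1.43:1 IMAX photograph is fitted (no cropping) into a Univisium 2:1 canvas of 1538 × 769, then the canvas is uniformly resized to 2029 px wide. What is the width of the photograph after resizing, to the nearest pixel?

1451 px

At 1538×769 the photograph is height-limited, so width = 769 × 1.430 ≈ 1099.67 px.
Resizing to 2029 px wide multiplies everything by 1.3192: 1099.67 → 1450.73 px.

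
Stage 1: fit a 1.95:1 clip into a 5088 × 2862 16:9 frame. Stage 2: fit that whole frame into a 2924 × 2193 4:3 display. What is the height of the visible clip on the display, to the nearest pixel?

First fit — 1.95:1 into 5088×2862 spans the width: 5088.00 × 2609.23.
Second fit — the 16:9 canvas into 2924×2193 spans the width: 2924.00 × 1644.75 (×0.5747 from 5088×2862).
So the clip's height is 2609.23 × 0.5747 ≈ 1499.49.

1499 px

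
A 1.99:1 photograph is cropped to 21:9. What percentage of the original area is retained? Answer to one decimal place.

The width stays; only height is cut (since 21:9 is wider than 1.99:1).
Area ratio = (1.990)/(2.333) = 85.29% retained.

85.3%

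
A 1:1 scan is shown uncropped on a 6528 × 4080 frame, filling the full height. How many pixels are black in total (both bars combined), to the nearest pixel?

The scan is 4080 × 1/1 ≈ 4080.0000 px wide.
Black = 6528 − 4080.0000 = 2448.0000 px.
Across the 4080-px span: 2448.0000 × 4080 ≈ 9987840 px.

9987840 pixels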